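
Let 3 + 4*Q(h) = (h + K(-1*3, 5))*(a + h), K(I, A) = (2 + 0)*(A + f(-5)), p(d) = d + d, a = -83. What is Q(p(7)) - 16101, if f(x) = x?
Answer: -65373/4 ≈ -16343.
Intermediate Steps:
p(d) = 2*d
K(I, A) = -10 + 2*A (K(I, A) = (2 + 0)*(A - 5) = 2*(-5 + A) = -10 + 2*A)
Q(h) = -¾ + h*(-83 + h)/4 (Q(h) = -¾ + ((h + (-10 + 2*5))*(-83 + h))/4 = -¾ + ((h + (-10 + 10))*(-83 + h))/4 = -¾ + ((h + 0)*(-83 + h))/4 = -¾ + (h*(-83 + h))/4 = -¾ + h*(-83 + h)/4)
Q(p(7)) - 16101 = (-¾ - 83*7/2 + (2*7)²/4) - 16101 = (-¾ - 83/4*14 + (¼)*14²) - 16101 = (-¾ - 581/2 + (¼)*196) - 16101 = (-¾ - 581/2 + 49) - 16101 = -969/4 - 16101 = -65373/4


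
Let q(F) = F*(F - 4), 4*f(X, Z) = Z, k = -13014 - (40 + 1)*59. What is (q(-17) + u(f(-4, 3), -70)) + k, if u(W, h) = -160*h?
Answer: -3876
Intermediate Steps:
k = -15433 (k = -13014 - 41*59 = -13014 - 1*2419 = -13014 - 2419 = -15433)
f(X, Z) = Z/4
q(F) = F*(-4 + F)
(q(-17) + u(f(-4, 3), -70)) + k = (-17*(-4 - 17) - 160*(-70)) - 15433 = (-17*(-21) + 11200) - 15433 = (357 + 11200) - 15433 = 11557 - 15433 = -3876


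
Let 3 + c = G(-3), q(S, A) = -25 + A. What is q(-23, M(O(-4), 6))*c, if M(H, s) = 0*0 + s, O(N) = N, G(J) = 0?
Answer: 57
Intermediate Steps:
M(H, s) = s (M(H, s) = 0 + s = s)
c = -3 (c = -3 + 0 = -3)
q(-23, M(O(-4), 6))*c = (-25 + 6)*(-3) = -19*(-3) = 57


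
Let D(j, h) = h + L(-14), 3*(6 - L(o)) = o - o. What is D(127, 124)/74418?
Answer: 65/37209 ≈ 0.0017469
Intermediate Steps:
L(o) = 6 (L(o) = 6 - (o - o)/3 = 6 - 1/3*0 = 6 + 0 = 6)
D(j, h) = 6 + h (D(j, h) = h + 6 = 6 + h)
D(127, 124)/74418 = (6 + 124)/74418 = 130*(1/74418) = 65/37209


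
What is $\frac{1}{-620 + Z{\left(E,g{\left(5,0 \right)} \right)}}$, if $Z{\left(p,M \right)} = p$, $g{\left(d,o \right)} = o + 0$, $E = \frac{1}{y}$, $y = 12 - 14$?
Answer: $- \frac{2}{1241} \approx -0.0016116$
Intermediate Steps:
$y = -2$
$E = - \frac{1}{2}$ ($E = \frac{1}{-2} = - \frac{1}{2} \approx -0.5$)
$g{\left(d,o \right)} = o$
$\frac{1}{-620 + Z{\left(E,g{\left(5,0 \right)} \right)}} = \frac{1}{-620 - \frac{1}{2}} = \frac{1}{- \frac{1241}{2}} = - \frac{2}{1241}$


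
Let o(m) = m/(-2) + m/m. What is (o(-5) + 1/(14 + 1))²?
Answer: 11449/900 ≈ 12.721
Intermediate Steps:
o(m) = 1 - m/2 (o(m) = m*(-½) + 1 = -m/2 + 1 = 1 - m/2)
(o(-5) + 1/(14 + 1))² = ((1 - ½*(-5)) + 1/(14 + 1))² = ((1 + 5/2) + 1/15)² = (7/2 + 1/15)² = (107/30)² = 11449/900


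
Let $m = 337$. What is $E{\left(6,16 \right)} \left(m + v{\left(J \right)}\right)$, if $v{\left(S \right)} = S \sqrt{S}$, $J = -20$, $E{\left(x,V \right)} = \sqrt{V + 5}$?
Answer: $\sqrt{21} \left(337 - 40 i \sqrt{5}\right) \approx 1544.3 - 409.88 i$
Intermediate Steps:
$E{\left(x,V \right)} = \sqrt{5 + V}$
$v{\left(S \right)} = S^{\frac{3}{2}}$
$E{\left(6,16 \right)} \left(m + v{\left(J \right)}\right) = \sqrt{5 + 16} \left(337 + \left(-20\right)^{\frac{3}{2}}\right) = \sqrt{21} \left(337 - 40 i \sqrt{5}\right)$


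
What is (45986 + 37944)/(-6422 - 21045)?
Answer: -7630/2497 ≈ -3.0557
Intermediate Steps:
(45986 + 37944)/(-6422 - 21045) = 83930/(-27467) = 83930*(-1/27467) = -7630/2497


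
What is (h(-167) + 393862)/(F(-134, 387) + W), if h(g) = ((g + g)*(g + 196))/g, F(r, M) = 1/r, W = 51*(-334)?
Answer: -52785280/2282557 ≈ -23.125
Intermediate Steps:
W = -17034
h(g) = 392 + 2*g (h(g) = ((2*g)*(196 + g))/g = (2*g*(196 + g))/g = 392 + 2*g)
(h(-167) + 393862)/(F(-134, 387) + W) = ((392 + 2*(-167)) + 393862)/(1/(-134) - 17034) = ((392 - 334) + 393862)/(-1/134 - 17034) = (58 + 393862)/(-2282557/134) = 393920*(-134/2282557) = -52785280/2282557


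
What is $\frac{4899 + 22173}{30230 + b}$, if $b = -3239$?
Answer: $\frac{3008}{2999} \approx 1.003$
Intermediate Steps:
$\frac{4899 + 22173}{30230 + b} = \frac{4899 + 22173}{30230 - 3239} = \frac{27072}{26991} = 27072 \cdot \frac{1}{26991} = \frac{3008}{2999}$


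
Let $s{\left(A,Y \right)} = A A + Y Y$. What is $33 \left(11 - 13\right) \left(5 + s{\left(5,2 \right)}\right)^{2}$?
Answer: $-76296$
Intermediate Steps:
$s{\left(A,Y \right)} = A^{2} + Y^{2}$
$33 \left(11 - 13\right) \left(5 + s{\left(5,2 \right)}\right)^{2} = 33 \left(11 - 13\right) \left(5 + \left(5^{2} + 2^{2}\right)\right)^{2} = 33 \left(-2\right) \left(5 + \left(25 + 4\right)\right)^{2} = - 66 \left(5 + 29\right)^{2} = - 66 \cdot 34^{2} = \left(-66\right) 1156 = -76296$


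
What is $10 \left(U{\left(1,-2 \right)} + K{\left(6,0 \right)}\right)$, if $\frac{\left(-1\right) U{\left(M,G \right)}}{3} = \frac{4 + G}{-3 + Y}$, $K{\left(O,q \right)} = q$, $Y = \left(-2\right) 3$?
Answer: $\frac{20}{3} \approx 6.6667$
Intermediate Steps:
$Y = -6$
$U{\left(M,G \right)} = \frac{4}{3} + \frac{G}{3}$ ($U{\left(M,G \right)} = - 3 \frac{4 + G}{-3 - 6} = - 3 \frac{4 + G}{-9} = - 3 \left(4 + G\right) \left(- \frac{1}{9}\right) = - 3 \left(- \frac{4}{9} - \frac{G}{9}\right) = \frac{4}{3} + \frac{G}{3}$)
$10 \left(U{\left(1,-2 \right)} + K{\left(6,0 \right)}\right) = 10 \left(\left(\frac{4}{3} + \frac{1}{3} \left(-2\right)\right) + 0\right) = 10 \left(\left(\frac{4}{3} - \frac{2}{3}\right) + 0\right) = 10 \left(\frac{2}{3} + 0\right) = 10 \cdot \frac{2}{3} = \frac{20}{3}$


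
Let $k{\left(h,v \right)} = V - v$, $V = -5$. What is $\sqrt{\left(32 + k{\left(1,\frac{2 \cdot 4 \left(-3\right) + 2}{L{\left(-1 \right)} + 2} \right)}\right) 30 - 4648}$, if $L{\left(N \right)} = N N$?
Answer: $3 i \sqrt{402} \approx 60.15 i$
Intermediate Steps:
$L{\left(N \right)} = N^{2}$
$k{\left(h,v \right)} = -5 - v$
$\sqrt{\left(32 + k{\left(1,\frac{2 \cdot 4 \left(-3\right) + 2}{L{\left(-1 \right)} + 2} \right)}\right) 30 - 4648} = \sqrt{\left(32 - \left(5 + \frac{2 \cdot 4 \left(-3\right) + 2}{\left(-1\right)^{2} + 2}\right)\right) 30 - 4648} = \sqrt{\left(32 - \left(5 + \frac{8 \left(-3\right) + 2}{1 + 2}\right)\right) 30 - 4648} = \sqrt{\left(32 - \left(5 + \frac{-24 + 2}{3}\right)\right) 30 - 4648} = \sqrt{\left(32 - \left(5 - \frac{22}{3}\right)\right) 30 - 4648} = \sqrt{\left(32 - - \frac{7}{3}\right) 30 - 4648} = \sqrt{\left(32 + \left(-5 + \frac{22}{3}\right)\right) 30 - 4648} = \sqrt{\left(32 + \frac{7}{3}\right) 30 - 4648} = \sqrt{\frac{103}{3} \cdot 30 - 4648} = \sqrt{1030 - 4648} = \sqrt{-3618} = 3 i \sqrt{402}$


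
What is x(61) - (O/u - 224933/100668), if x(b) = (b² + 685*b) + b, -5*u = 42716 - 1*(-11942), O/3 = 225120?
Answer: 125538030107881/2751155772 ≈ 45631.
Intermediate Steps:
O = 675360 (O = 3*225120 = 675360)
u = -54658/5 (u = -(42716 - 1*(-11942))/5 = -(42716 + 11942)/5 = -⅕*54658 = -54658/5 ≈ -10932.)
x(b) = b² + 686*b
x(61) - (O/u - 224933/100668) = 61*(686 + 61) - (675360/(-54658/5) - 224933/100668) = 61*747 - (675360*(-5/54658) - 224933*1/100668) = 45567 - (-1688400/27329 - 224933/100668) = 45567 - 1*(-176115045157/2751155772) = 45567 + 176115045157/2751155772 = 125538030107881/2751155772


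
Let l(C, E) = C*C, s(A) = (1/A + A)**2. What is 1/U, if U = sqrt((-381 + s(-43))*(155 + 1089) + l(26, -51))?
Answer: 43*sqrt(845620122)/1691240244 ≈ 0.00073935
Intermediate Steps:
s(A) = (A + 1/A)**2
l(C, E) = C**2
U = 2*sqrt(845620122)/43 (U = sqrt((-381 + (1 + (-43)**2)**2/(-43)**2)*(155 + 1089) + 26**2) = sqrt((-381 + (1 + 1849)**2/1849)*1244 + 676) = sqrt((-381 + (1/1849)*1850**2)*1244 + 676) = sqrt((-381 + (1/1849)*3422500)*1244 + 676) = sqrt((-381 + 3422500/1849)*1244 + 676) = sqrt((2718031/1849)*1244 + 676) = sqrt(3381230564/1849 + 676) = sqrt(3382480488/1849) = 2*sqrt(845620122)/43 ≈ 1352.5)
1/U = 1/(2*sqrt(845620122)/43) = 43*sqrt(845620122)/1691240244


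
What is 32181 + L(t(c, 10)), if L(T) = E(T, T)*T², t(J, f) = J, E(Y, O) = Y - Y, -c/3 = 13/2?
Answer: 32181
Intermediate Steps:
c = -39/2 ≈ -19.500
E(Y, O) = 0
L(T) = 0 (L(T) = 0*T² = 0)
32181 + L(t(c, 10)) = 32181 + 0 = 32181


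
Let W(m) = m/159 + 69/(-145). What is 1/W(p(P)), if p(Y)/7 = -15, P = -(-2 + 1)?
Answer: -7685/8732 ≈ -0.88010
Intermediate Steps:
P = 1 (P = -1*(-1) = 1)
p(Y) = -105 (p(Y) = 7*(-15) = -105)
W(m) = -69/145 + m/159 (W(m) = m*(1/159) + 69*(-1/145) = m/159 - 69/145 = -69/145 + m/159)
1/W(p(P)) = 1/(-69/145 + (1/159)*(-105)) = 1/(-69/145 - 35/53) = 1/(-8732/7685) = -7685/8732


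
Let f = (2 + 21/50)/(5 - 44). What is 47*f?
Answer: -5687/1950 ≈ -2.9164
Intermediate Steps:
f = -121/1950 (f = (2 + 21*(1/50))/(-39) = (2 + 21/50)*(-1/39) = (121/50)*(-1/39) = -121/1950 ≈ -0.062051)
47*f = 47*(-121/1950) = -5687/1950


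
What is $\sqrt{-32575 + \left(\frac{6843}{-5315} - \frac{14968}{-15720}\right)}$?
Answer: $\frac{i \sqrt{142128290828541045}}{2088795} \approx 180.49 i$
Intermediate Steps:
$\sqrt{-32575 + \left(\frac{6843}{-5315} - \frac{14968}{-15720}\right)} = \sqrt{-32575 + \left(6843 \left(- \frac{1}{5315}\right) - - \frac{1871}{1965}\right)} = \sqrt{-32575 + \left(- \frac{6843}{5315} + \frac{1871}{1965}\right)} = \sqrt{-32575 - \frac{700426}{2088795}} = \sqrt{- \frac{68043197551}{2088795}} = \frac{i \sqrt{142128290828541045}}{2088795}$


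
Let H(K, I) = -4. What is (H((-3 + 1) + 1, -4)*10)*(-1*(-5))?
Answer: -200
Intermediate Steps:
(H((-3 + 1) + 1, -4)*10)*(-1*(-5)) = (-4*10)*(-1*(-5)) = -40*5 = -200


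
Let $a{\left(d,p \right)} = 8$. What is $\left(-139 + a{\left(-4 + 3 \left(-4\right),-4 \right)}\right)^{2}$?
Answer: $17161$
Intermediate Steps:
$\left(-139 + a{\left(-4 + 3 \left(-4\right),-4 \right)}\right)^{2} = \left(-139 + 8\right)^{2} = \left(-131\right)^{2} = 17161$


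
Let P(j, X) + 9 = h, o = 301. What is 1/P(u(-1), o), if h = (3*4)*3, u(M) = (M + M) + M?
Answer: 1/27 ≈ 0.037037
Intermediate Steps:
u(M) = 3*M (u(M) = 2*M + M = 3*M)
h = 36 (h = 12*3 = 36)
P(j, X) = 27 (P(j, X) = -9 + 36 = 27)
1/P(u(-1), o) = 1/27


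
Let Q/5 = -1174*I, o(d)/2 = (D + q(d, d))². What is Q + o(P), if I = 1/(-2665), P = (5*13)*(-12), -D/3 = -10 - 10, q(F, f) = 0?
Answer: 3838774/533 ≈ 7202.2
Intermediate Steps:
D = 60 (D = -3*(-10 - 10) = -3*(-20) = 60)
P = -780 (P = 65*(-12) = -780)
I = -1/2665 ≈ -0.00037523
o(d) = 7200 (o(d) = 2*(60 + 0)² = 2*60² = 2*3600 = 7200)
Q = 1174/533 (Q = 5*(-1174*(-1/2665)) = 5*(1174/2665) = 1174/533 ≈ 2.2026)
Q + o(P) = 1174/533 + 7200 = 3838774/533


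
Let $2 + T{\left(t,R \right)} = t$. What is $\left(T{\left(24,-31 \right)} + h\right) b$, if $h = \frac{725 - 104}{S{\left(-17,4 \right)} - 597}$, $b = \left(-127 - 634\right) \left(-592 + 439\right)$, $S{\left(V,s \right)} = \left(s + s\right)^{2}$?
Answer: $\frac{1292988465}{533} \approx 2.4259 \cdot 10^{6}$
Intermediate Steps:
$T{\left(t,R \right)} = -2 + t$
$S{\left(V,s \right)} = 4 s^{2}$ ($S{\left(V,s \right)} = \left(2 s\right)^{2} = 4 s^{2}$)
$b = 116433$ ($b = \left(-761\right) \left(-153\right) = 116433$)
$h = - \frac{621}{533}$ ($h = \frac{725 - 104}{4 \cdot 4^{2} - 597} = \frac{621}{4 \cdot 16 - 597} = \frac{621}{64 - 597} = \frac{621}{-533} = 621 \left(- \frac{1}{533}\right) = - \frac{621}{533} \approx -1.1651$)
$\left(T{\left(24,-31 \right)} + h\right) b = \left(\left(-2 + 24\right) - \frac{621}{533}\right) 116433 = \left(22 - \frac{621}{533}\right) 116433 = \frac{11105}{533} \cdot 116433 = \frac{1292988465}{533}$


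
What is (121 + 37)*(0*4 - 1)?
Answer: -158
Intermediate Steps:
(121 + 37)*(0*4 - 1) = 158*(0 - 1) = 158*(-1) = -158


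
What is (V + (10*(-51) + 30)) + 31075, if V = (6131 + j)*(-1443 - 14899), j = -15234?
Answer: 148791821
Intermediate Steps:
V = 148761226 (V = (6131 - 15234)*(-1443 - 14899) = -9103*(-16342) = 148761226)
(V + (10*(-51) + 30)) + 31075 = (148761226 + (10*(-51) + 30)) + 31075 = (148761226 + (-510 + 30)) + 31075 = (148761226 - 480) + 31075 = 148760746 + 31075 = 148791821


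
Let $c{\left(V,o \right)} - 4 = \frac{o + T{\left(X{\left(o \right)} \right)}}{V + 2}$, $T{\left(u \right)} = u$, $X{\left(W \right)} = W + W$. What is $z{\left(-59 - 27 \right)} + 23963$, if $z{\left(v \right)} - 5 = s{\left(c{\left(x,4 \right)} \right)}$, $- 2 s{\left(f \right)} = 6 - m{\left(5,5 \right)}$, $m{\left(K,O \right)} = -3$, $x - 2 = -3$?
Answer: $\frac{47927}{2} \approx 23964.0$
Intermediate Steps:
$x = -1$ ($x = 2 - 3 = -1$)
$X{\left(W \right)} = 2 W$
$c{\left(V,o \right)} = 4 + \frac{3 o}{2 + V}$ ($c{\left(V,o \right)} = 4 + \frac{o + 2 o}{V + 2} = 4 + \frac{3 o}{2 + V}$)
$s{\left(f \right)} = - \frac{9}{2}$ ($s{\left(f \right)} = - \frac{6 - -3}{2} = - \frac{6 + 3}{2} = \left(- \frac{1}{2}\right) 9 = - \frac{9}{2}$)
$z{\left(v \right)} = \frac{1}{2}$ ($z{\left(v \right)} = 5 - \frac{9}{2} = \frac{1}{2}$)
$z{\left(-59 - 27 \right)} + 23963 = \frac{1}{2} + 23963 = \frac{47927}{2}$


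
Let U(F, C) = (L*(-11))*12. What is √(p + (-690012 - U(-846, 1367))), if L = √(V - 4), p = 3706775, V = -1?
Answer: √(3016763 + 132*I*√5) ≈ 1736.9 + 0.085*I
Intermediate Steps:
L = I*√5 (L = √(-1 - 4) = √(-5) = I*√5 ≈ 2.2361*I)
U(F, C) = -132*I*√5 (U(F, C) = ((I*√5)*(-11))*12 = -11*I*√5*12 = -132*I*√5)
√(p + (-690012 - U(-846, 1367))) = √(3706775 + (-690012 - (-132)*I*√5)) = √(3706775 + (-690012 + 132*I*√5)) = √(3016763 + 132*I*√5)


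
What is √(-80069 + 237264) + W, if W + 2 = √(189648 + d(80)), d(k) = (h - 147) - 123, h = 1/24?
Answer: -2 + √157195 + √27270438/12 ≈ 829.65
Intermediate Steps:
h = 1/24 ≈ 0.041667
d(k) = -6479/24 (d(k) = (1/24 - 147) - 123 = -3527/24 - 123 = -6479/24)
W = -2 + √27270438/12 (W = -2 + √(189648 - 6479/24) = -2 + √(4545073/24) = -2 + √27270438/12 ≈ 433.18)
√(-80069 + 237264) + W = √(-80069 + 237264) + (-2 + √27270438/12) = √157195 + (-2 + √27270438/12) = -2 + √157195 + √27270438/12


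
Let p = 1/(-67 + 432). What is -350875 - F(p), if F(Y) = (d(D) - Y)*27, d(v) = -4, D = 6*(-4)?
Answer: -128029928/365 ≈ -3.5077e+5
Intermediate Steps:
p = 1/365 ≈ 0.0027397
D = -24
F(Y) = -108 - 27*Y (F(Y) = (-4 - Y)*27 = -108 - 27*Y)
-350875 - F(p) = -350875 - (-108 - 27*1/365) = -350875 - (-108 - 27/365) = -350875 - 1*(-39447/365) = -350875 + 39447/365 = -128029928/365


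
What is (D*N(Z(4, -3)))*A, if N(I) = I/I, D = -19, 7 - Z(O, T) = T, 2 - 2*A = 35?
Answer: 627/2 ≈ 313.50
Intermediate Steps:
A = -33/2 (A = 1 - ½*35 = 1 - 35/2 = -33/2 ≈ -16.500)
Z(O, T) = 7 - T
N(I) = 1
(D*N(Z(4, -3)))*A = -19*1*(-33/2) = -19*(-33/2) = 627/2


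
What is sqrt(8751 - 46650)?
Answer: 3*I*sqrt(4211) ≈ 194.68*I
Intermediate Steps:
sqrt(8751 - 46650) = sqrt(-37899) = 3*I*sqrt(4211)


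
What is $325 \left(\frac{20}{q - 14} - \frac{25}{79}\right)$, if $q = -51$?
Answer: $- \frac{16025}{79} \approx -202.85$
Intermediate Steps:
$325 \left(\frac{20}{q - 14} - \frac{25}{79}\right) = 325 \left(\frac{20}{-51 - 14} - \frac{25}{79}\right) = 325 \left(\frac{20}{-65} - \frac{25}{79}\right) = 325 \left(20 \left(- \frac{1}{65}\right) - \frac{25}{79}\right) = 325 \left(- \frac{4}{13} - \frac{25}{79}\right) = 325 \left(- \frac{641}{1027}\right) = - \frac{16025}{79}$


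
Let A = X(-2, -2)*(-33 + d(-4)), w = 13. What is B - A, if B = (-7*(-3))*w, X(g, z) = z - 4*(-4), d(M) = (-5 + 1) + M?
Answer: 847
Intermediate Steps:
d(M) = -4 + M
X(g, z) = 16 + z (X(g, z) = z + 16 = 16 + z)
A = -574 (A = (16 - 2)*(-33 + (-4 - 4)) = 14*(-33 - 8) = 14*(-41) = -574)
B = 273 (B = -7*(-3)*13 = 21*13 = 273)
B - A = 273 - 1*(-574) = 273 + 574 = 847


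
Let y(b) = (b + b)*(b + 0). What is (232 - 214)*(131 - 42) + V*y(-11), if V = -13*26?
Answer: -80194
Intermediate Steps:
y(b) = 2*b**2 (y(b) = (2*b)*b = 2*b**2)
V = -338
(232 - 214)*(131 - 42) + V*y(-11) = (232 - 214)*(131 - 42) - 676*(-11)**2 = 18*89 - 676*121 = 1602 - 338*242 = 1602 - 81796 = -80194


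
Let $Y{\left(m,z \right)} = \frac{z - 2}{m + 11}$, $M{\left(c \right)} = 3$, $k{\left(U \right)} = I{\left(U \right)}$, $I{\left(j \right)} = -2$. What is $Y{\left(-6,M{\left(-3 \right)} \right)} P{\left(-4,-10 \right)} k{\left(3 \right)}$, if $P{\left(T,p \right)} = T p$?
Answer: $-16$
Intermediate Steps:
$k{\left(U \right)} = -2$
$Y{\left(m,z \right)} = \frac{-2 + z}{11 + m}$
$Y{\left(-6,M{\left(-3 \right)} \right)} P{\left(-4,-10 \right)} k{\left(3 \right)} = \frac{-2 + 3}{11 - 6} \left(\left(-4\right) \left(-10\right)\right) \left(-2\right) = \frac{1}{5} \cdot 1 \cdot 40 \left(-2\right) = \frac{1}{5} \cdot 40 \left(-2\right) = 8 \left(-2\right) = -16$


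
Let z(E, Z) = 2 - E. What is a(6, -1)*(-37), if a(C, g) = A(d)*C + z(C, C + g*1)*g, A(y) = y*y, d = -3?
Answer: -2146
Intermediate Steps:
A(y) = y**2
a(C, g) = 9*C + g*(2 - C) (a(C, g) = (-3)**2*C + (2 - C)*g = 9*C + g*(2 - C))
a(6, -1)*(-37) = (9*6 - 1*(-1)*(-2 + 6))*(-37) = (54 - 1*(-1)*4)*(-37) = (54 + 4)*(-37) = 58*(-37) = -2146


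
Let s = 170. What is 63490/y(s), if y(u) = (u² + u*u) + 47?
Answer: 63490/57847 ≈ 1.0975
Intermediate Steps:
y(u) = 47 + 2*u² (y(u) = (u² + u²) + 47 = 2*u² + 47 = 47 + 2*u²)
63490/y(s) = 63490/(47 + 2*170²) = 63490/(47 + 2*28900) = 63490/(47 + 57800) = 63490/57847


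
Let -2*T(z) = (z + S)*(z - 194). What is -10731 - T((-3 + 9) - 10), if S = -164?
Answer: 5901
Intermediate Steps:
T(z) = -(-194 + z)*(-164 + z)/2 (T(z) = -(z - 164)*(z - 194)/2 = -(-164 + z)*(-194 + z)/2 = -(-194 + z)*(-164 + z)/2)
-10731 - T((-3 + 9) - 10) = -10731 - (-15908 + 179*((-3 + 9) - 10) - ((-3 + 9) - 10)**2/2) = -10731 - (-15908 + 179*(6 - 10) - (6 - 10)**2/2) = -10731 - (-15908 + 179*(-4) - 1/2*(-4)**2) = -10731 - (-15908 - 716 - 1/2*16) = -10731 - (-15908 - 716 - 8) = -10731 - 1*(-16632) = -10731 + 16632 = 5901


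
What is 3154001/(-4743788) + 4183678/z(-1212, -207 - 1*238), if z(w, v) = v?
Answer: -19847885022709/2110985660 ≈ -9402.2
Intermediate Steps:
3154001/(-4743788) + 4183678/z(-1212, -207 - 1*238) = 3154001/(-4743788) + 4183678/(-207 - 1*238) = 3154001*(-1/4743788) + 4183678/(-207 - 238) = -3154001/4743788 + 4183678/(-445) = -3154001/4743788 + 4183678*(-1/445) = -3154001/4743788 - 4183678/445 = -19847885022709/2110985660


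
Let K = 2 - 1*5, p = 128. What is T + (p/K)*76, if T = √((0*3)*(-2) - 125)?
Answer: -9728/3 + 5*I*√5 ≈ -3242.7 + 11.18*I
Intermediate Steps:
K = -3 (K = 2 - 5 = -3)
T = 5*I*√5 (T = √(0*(-2) - 125) = √(0 - 125) = √(-125) = 5*I*√5 ≈ 11.18*I)
T + (p/K)*76 = 5*I*√5 + (128/(-3))*76 = 5*I*√5 + (128*(-⅓))*76 = 5*I*√5 - 128/3*76 = 5*I*√5 - 9728/3 = -9728/3 + 5*I*√5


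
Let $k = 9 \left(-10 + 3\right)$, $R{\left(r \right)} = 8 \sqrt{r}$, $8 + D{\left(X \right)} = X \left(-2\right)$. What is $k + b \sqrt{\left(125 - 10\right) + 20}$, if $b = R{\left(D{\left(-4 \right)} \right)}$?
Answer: $-63$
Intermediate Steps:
$D{\left(X \right)} = -8 - 2 X$ ($D{\left(X \right)} = -8 + X \left(-2\right) = -8 - 2 X$)
$k = -63$ ($k = 9 \left(-7\right) = -63$)
$b = 0$ ($b = 8 \sqrt{-8 - -8} = 8 \sqrt{-8 + 8} = 8 \sqrt{0} = 8 \cdot 0 = 0$)
$k + b \sqrt{\left(125 - 10\right) + 20} = -63 + 0 \sqrt{\left(125 - 10\right) + 20} = -63 + 0 \sqrt{115 + 20} = -63 + 0 \sqrt{135} = -63 + 0 \cdot 3 \sqrt{15} = -63 + 0 = -63$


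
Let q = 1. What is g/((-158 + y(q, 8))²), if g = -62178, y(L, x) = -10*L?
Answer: -10363/4704 ≈ -2.2030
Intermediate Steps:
g/((-158 + y(q, 8))²) = -62178/(-158 - 10*1)² = -62178/(-158 - 10)² = -62178/((-168)²) = -62178/28224 = -62178*1/28224 = -10363/4704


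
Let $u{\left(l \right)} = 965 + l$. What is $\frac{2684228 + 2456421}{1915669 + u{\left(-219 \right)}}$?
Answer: $\frac{5140649}{1916415} \approx 2.6824$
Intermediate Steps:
$\frac{2684228 + 2456421}{1915669 + u{\left(-219 \right)}} = \frac{2684228 + 2456421}{1915669 + \left(965 - 219\right)} = \frac{5140649}{1915669 + 746} = \frac{5140649}{1916415}$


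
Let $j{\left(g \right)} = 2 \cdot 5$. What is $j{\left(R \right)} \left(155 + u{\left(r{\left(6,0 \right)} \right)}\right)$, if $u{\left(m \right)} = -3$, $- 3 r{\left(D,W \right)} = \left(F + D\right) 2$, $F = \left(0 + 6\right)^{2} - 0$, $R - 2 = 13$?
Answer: $1520$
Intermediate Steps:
$R = 15$ ($R = 2 + 13 = 15$)
$F = 36$ ($F = 6^{2} + 0 = 36 + 0 = 36$)
$r{\left(D,W \right)} = -24 - \frac{2 D}{3}$ ($r{\left(D,W \right)} = - \frac{\left(36 + D\right) 2}{3} = - \frac{72 + 2 D}{3} = -24 - \frac{2 D}{3}$)
$j{\left(g \right)} = 10$
$j{\left(R \right)} \left(155 + u{\left(r{\left(6,0 \right)} \right)}\right) = 10 \left(155 - 3\right) = 10 \cdot 152 = 1520$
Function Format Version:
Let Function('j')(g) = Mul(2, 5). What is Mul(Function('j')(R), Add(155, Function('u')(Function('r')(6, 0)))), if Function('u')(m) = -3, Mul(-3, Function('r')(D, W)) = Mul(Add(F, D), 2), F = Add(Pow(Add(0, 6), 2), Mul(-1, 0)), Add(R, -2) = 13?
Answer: 1520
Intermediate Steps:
R = 15 (R = Add(2, 13) = 15)
F = 36 (F = Add(Pow(6, 2), 0) = Add(36, 0) = 36)
Function('r')(D, W) = Add(-24, Mul(Rational(-2, 3), D)) (Function('r')(D, W) = Mul(Rational(-1, 3), Mul(Add(36, D), 2)) = Mul(Rational(-1, 3), Add(72, Mul(2, D))) = Add(-24, Mul(Rational(-2, 3), D)))
Function('j')(g) = 10
Mul(Function('j')(R), Add(155, Function('u')(Function('r')(6, 0)))) = Mul(10, Add(155, -3)) = Mul(10, 152) = 1520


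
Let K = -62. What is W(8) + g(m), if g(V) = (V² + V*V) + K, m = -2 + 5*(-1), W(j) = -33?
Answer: 3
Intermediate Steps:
m = -7 (m = -2 - 5 = -7)
g(V) = -62 + 2*V² (g(V) = (V² + V*V) - 62 = (V² + V²) - 62 = 2*V² - 62 = -62 + 2*V²)
W(8) + g(m) = -33 + (-62 + 2*(-7)²) = -33 + (-62 + 2*49) = -33 + (-62 + 98) = -33 + 36 = 3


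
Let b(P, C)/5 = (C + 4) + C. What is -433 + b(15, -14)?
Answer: -553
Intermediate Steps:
b(P, C) = 20 + 10*C (b(P, C) = 5*((C + 4) + C) = 5*((4 + C) + C) = 5*(4 + 2*C) = 20 + 10*C)
-433 + b(15, -14) = -433 + (20 + 10*(-14)) = -433 + (20 - 140) = -433 - 120 = -553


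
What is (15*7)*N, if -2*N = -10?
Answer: 525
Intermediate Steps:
N = 5 (N = -½*(-10) = 5)
(15*7)*N = (15*7)*5 = 105*5 = 525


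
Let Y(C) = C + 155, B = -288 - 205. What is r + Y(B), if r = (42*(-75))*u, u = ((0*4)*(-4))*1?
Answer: -338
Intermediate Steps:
B = -493
Y(C) = 155 + C
u = 0 (u = (0*(-4))*1 = 0*1 = 0)
r = 0 (r = (42*(-75))*0 = -3150*0 = 0)
r + Y(B) = 0 + (155 - 493) = 0 - 338 = -338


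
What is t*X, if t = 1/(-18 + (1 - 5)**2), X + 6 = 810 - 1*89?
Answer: -715/2 ≈ -357.50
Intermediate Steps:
X = 715 (X = -6 + (810 - 1*89) = -6 + (810 - 89) = -6 + 721 = 715)
t = -1/2 (t = 1/(-18 + (-4)**2) = 1/(-18 + 16) = 1/(-2) = -1/2 ≈ -0.50000)
t*X = -1/2*715 = -715/2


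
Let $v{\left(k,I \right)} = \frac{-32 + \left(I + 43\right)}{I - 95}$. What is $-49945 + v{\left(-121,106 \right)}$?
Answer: $- \frac{549278}{11} \approx -49934.0$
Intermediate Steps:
$v{\left(k,I \right)} = \frac{11 + I}{-95 + I}$ ($v{\left(k,I \right)} = \frac{-32 + \left(43 + I\right)}{-95 + I} = \frac{11 + I}{-95 + I}$)
$-49945 + v{\left(-121,106 \right)} = -49945 + \frac{11 + 106}{-95 + 106} = -49945 + \frac{1}{11} \cdot 117 = -49945 + \frac{117}{11} = - \frac{549278}{11}$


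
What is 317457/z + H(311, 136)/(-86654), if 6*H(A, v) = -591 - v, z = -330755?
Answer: -164813054383/171967462620 ≈ -0.95840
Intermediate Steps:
H(A, v) = -197/2 - v/6 (H(A, v) = (-591 - v)/6 = -197/2 - v/6)
317457/z + H(311, 136)/(-86654) = 317457/(-330755) + (-197/2 - 1/6*136)/(-86654) = 317457*(-1/330755) + (-197/2 - 68/3)*(-1/86654) = -317457/330755 - 727/6*(-1/86654) = -317457/330755 + 727/519924 = -164813054383/171967462620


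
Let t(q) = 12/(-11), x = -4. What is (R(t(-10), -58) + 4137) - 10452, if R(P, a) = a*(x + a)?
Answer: -2719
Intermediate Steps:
t(q) = -12/11 (t(q) = 12*(-1/11) = -12/11)
R(P, a) = a*(-4 + a)
(R(t(-10), -58) + 4137) - 10452 = (-58*(-4 - 58) + 4137) - 10452 = (-58*(-62) + 4137) - 10452 = (3596 + 4137) - 10452 = 7733 - 10452 = -2719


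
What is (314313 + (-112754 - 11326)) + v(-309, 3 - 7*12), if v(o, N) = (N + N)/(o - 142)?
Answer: 85795245/451 ≈ 1.9023e+5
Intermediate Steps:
v(o, N) = 2*N/(-142 + o) (v(o, N) = (2*N)/(-142 + o) = 2*N/(-142 + o))
(314313 + (-112754 - 11326)) + v(-309, 3 - 7*12) = (314313 + (-112754 - 11326)) + 2*(3 - 7*12)/(-142 - 309) = (314313 - 124080) + 2*(3 - 84)/(-451) = 190233 + 2*(-81)*(-1/451) = 190233 + 162/451 = 85795245/451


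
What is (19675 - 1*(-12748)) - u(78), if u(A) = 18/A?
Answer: 421496/13 ≈ 32423.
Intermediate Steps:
(19675 - 1*(-12748)) - u(78) = (19675 - 1*(-12748)) - 18/78 = (19675 + 12748) - 18/78 = 32423 - 1*3/13 = 32423 - 3/13 = 421496/13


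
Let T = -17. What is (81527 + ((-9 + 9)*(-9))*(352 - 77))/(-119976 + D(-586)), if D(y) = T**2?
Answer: -81527/119687 ≈ -0.68117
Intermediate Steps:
D(y) = 289 (D(y) = (-17)**2 = 289)
(81527 + ((-9 + 9)*(-9))*(352 - 77))/(-119976 + D(-586)) = (81527 + ((-9 + 9)*(-9))*(352 - 77))/(-119976 + 289) = (81527 + (0*(-9))*275)/(-119687) = (81527 + 0*275)*(-1/119687) = (81527 + 0)*(-1/119687) = 81527*(-1/119687) = -81527/119687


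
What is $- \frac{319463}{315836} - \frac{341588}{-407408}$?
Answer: $- \frac{695812323}{4021066034} \approx -0.17304$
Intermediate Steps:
$- \frac{319463}{315836} - \frac{341588}{-407408} = \left(-319463\right) \frac{1}{315836} - - \frac{85397}{101852} = - \frac{319463}{315836} + \frac{85397}{101852} = - \frac{695812323}{4021066034}$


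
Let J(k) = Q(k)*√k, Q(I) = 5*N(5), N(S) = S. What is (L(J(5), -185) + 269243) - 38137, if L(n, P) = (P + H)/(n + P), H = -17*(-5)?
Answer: 71874151/311 + 25*√5/311 ≈ 2.3111e+5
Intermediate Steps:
H = 85
Q(I) = 25 (Q(I) = 5*5 = 25)
J(k) = 25*√k
L(n, P) = (85 + P)/(P + n) (L(n, P) = (P + 85)/(n + P) = (85 + P)/(P + n))
(L(J(5), -185) + 269243) - 38137 = ((85 - 185)/(-185 + 25*√5) + 269243) - 38137 = (-100/(-185 + 25*√5) + 269243) - 38137 = (269243 - 100/(-185 + 25*√5)) - 38137 = 231106 - 100/(-185 + 25*√5)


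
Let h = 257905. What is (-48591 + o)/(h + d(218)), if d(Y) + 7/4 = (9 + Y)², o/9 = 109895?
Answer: 3761856/1237729 ≈ 3.0393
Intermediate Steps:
o = 989055 (o = 9*109895 = 989055)
d(Y) = -7/4 + (9 + Y)²
(-48591 + o)/(h + d(218)) = (-48591 + 989055)/(257905 + (-7/4 + (9 + 218)²)) = 940464/(257905 + (-7/4 + 227²)) = 940464/(257905 + (-7/4 + 51529)) = 940464/(257905 + 206109/4) = 940464/(1237729/4) = 940464*(4/1237729) = 3761856/1237729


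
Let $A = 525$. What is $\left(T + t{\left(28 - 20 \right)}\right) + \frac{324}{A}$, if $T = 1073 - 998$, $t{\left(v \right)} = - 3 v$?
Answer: $\frac{9033}{175} \approx 51.617$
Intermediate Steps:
$T = 75$
$\left(T + t{\left(28 - 20 \right)}\right) + \frac{324}{A} = \left(75 - 3 \left(28 - 20\right)\right) + \frac{324}{525} = \left(75 - 3 \left(28 - 20\right)\right) + 324 \cdot \frac{1}{525} = \left(75 - 24\right) + \frac{108}{175} = 51 + \frac{108}{175} = \frac{9033}{175}$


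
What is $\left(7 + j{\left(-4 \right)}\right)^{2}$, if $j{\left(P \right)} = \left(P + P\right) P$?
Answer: $1521$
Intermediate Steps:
$j{\left(P \right)} = 2 P^{2}$ ($j{\left(P \right)} = 2 P P = 2 P^{2}$)
$\left(7 + j{\left(-4 \right)}\right)^{2} = \left(7 + 2 \left(-4\right)^{2}\right)^{2} = \left(7 + 2 \cdot 16\right)^{2} = \left(7 + 32\right)^{2} = 39^{2} = 1521$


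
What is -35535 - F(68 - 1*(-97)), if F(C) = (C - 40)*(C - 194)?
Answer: -31910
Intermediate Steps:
F(C) = (-194 + C)*(-40 + C) (F(C) = (-40 + C)*(-194 + C) = (-194 + C)*(-40 + C))
-35535 - F(68 - 1*(-97)) = -35535 - (7760 + (68 - 1*(-97))² - 234*(68 - 1*(-97))) = -35535 - (7760 + (68 + 97)² - 234*(68 + 97)) = -35535 - (7760 + 165² - 234*165) = -35535 - (7760 + 27225 - 38610) = -35535 - 1*(-3625) = -35535 + 3625 = -31910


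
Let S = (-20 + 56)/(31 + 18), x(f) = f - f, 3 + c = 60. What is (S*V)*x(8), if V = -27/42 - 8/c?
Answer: 0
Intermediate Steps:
c = 57 (c = -3 + 60 = 57)
x(f) = 0
V = -625/798 (V = -27/42 - 8/57 = -27*1/42 - 8*1/57 = -9/14 - 8/57 = -625/798 ≈ -0.78321)
S = 36/49 ≈ 0.73469
(S*V)*x(8) = ((36/49)*(-625/798))*0 = -3750/6517*0 = 0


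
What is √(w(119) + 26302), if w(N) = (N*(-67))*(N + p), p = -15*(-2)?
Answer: 15*I*√5163 ≈ 1077.8*I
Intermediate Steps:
p = 30
w(N) = -67*N*(30 + N) (w(N) = (N*(-67))*(N + 30) = (-67*N)*(30 + N) = -67*N*(30 + N))
√(w(119) + 26302) = √(-67*119*(30 + 119) + 26302) = √(-67*119*149 + 26302) = √(-1187977 + 26302) = √(-1161675) = 15*I*√5163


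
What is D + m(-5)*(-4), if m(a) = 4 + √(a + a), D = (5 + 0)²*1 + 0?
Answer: 9 - 4*I*√10 ≈ 9.0 - 12.649*I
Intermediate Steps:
D = 25 (D = 5²*1 + 0 = 25*1 + 0 = 25 + 0 = 25)
m(a) = 4 + √2*√a (m(a) = 4 + √(2*a) = 4 + √2*√a)
D + m(-5)*(-4) = 25 + (4 + √2*√(-5))*(-4) = 25 + (4 + √2*(I*√5))*(-4) = 25 + (4 + I*√10)*(-4) = 25 + (-16 - 4*I*√10) = 9 - 4*I*√10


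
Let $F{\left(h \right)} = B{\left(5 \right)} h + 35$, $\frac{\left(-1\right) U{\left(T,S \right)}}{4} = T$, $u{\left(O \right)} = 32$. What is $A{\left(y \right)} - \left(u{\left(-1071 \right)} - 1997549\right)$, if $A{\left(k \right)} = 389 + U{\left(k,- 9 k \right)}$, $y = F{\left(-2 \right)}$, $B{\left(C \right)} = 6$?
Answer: $1997814$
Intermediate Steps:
$U{\left(T,S \right)} = - 4 T$
$F{\left(h \right)} = 35 + 6 h$ ($F{\left(h \right)} = 6 h + 35 = 35 + 6 h$)
$y = 23$ ($y = 35 + 6 \left(-2\right) = 35 - 12 = 23$)
$A{\left(k \right)} = 389 - 4 k$
$A{\left(y \right)} - \left(u{\left(-1071 \right)} - 1997549\right) = \left(389 - 92\right) - \left(32 - 1997549\right) = 297 - -1997517 = 297 + 1997517 = 1997814$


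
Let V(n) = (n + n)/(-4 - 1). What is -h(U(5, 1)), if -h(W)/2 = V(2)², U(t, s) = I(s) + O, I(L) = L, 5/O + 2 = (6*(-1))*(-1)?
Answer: 32/25 ≈ 1.2800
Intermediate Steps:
O = 5/4 (O = 5/(-2 + (6*(-1))*(-1)) = 5/(-2 - 6*(-1)) = 5/(-2 + 6) = 5/4 ≈ 1.2500)
V(n) = -2*n/5 (V(n) = (2*n)/(-5) = (2*n)*(-⅕) = -2*n/5)
U(t, s) = 5/4 + s (U(t, s) = s + 5/4 = 5/4 + s)
h(W) = -32/25 (h(W) = -2*(-⅖*2)² = -2*(-⅘)² = -2*16/25 = -32/25)
-h(U(5, 1)) = -1*(-32/25) = 32/25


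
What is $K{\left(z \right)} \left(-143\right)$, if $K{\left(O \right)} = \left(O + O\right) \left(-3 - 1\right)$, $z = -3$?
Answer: $-3432$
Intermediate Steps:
$K{\left(O \right)} = - 8 O$ ($K{\left(O \right)} = 2 O \left(-4\right) = - 8 O$)
$K{\left(z \right)} \left(-143\right) = \left(-8\right) \left(-3\right) \left(-143\right) = 24 \left(-143\right) = -3432$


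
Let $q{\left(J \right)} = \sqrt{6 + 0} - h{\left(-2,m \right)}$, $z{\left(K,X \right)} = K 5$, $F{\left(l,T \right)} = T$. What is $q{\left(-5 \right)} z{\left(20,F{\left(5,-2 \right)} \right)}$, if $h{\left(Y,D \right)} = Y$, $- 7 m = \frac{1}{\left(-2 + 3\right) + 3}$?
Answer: $200 + 100 \sqrt{6} \approx 444.95$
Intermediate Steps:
$m = - \frac{1}{28}$ ($m = - \frac{1}{7 \left(\left(-2 + 3\right) + 3\right)} = - \frac{1}{7 \left(1 + 3\right)} = - \frac{1}{7 \cdot 4} = \left(- \frac{1}{7}\right) \frac{1}{4} = - \frac{1}{28} \approx -0.035714$)
$z{\left(K,X \right)} = 5 K$
$q{\left(J \right)} = 2 + \sqrt{6}$ ($q{\left(J \right)} = \sqrt{6 + 0} - -2 = \sqrt{6} + 2 = 2 + \sqrt{6}$)
$q{\left(-5 \right)} z{\left(20,F{\left(5,-2 \right)} \right)} = \left(2 + \sqrt{6}\right) 5 \cdot 20 = \left(2 + \sqrt{6}\right) 100 = 200 + 100 \sqrt{6}$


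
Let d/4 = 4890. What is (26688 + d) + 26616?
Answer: 72864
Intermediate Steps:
d = 19560 (d = 4*4890 = 19560)
(26688 + d) + 26616 = (26688 + 19560) + 26616 = 46248 + 26616 = 72864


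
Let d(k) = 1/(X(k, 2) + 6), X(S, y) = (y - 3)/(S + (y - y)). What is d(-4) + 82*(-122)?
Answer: -250096/25 ≈ -10004.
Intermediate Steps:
X(S, y) = (-3 + y)/S (X(S, y) = (-3 + y)/(S + 0) = (-3 + y)/S)
d(k) = 1/(6 - 1/k) (d(k) = 1/((-3 + 2)/k + 6) = 1/(-1/k + 6) = 1/(6 - 1/k))
d(-4) + 82*(-122) = -4/(-1 + 6*(-4)) + 82*(-122) = -4/(-1 - 24) - 10004 = -4/(-25) - 10004 = -4*(-1/25) - 10004 = 4/25 - 10004 = -250096/25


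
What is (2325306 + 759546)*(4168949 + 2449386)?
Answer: 20416583961420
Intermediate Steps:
(2325306 + 759546)*(4168949 + 2449386) = 3084852*6618335 = 20416583961420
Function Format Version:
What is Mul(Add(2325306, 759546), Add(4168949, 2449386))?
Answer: 20416583961420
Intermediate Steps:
Mul(Add(2325306, 759546), Add(4168949, 2449386)) = Mul(3084852, 6618335) = 20416583961420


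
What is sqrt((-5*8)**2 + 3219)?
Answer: sqrt(4819) ≈ 69.419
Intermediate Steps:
sqrt((-5*8)**2 + 3219) = sqrt((-40)**2 + 3219) = sqrt(1600 + 3219) = sqrt(4819)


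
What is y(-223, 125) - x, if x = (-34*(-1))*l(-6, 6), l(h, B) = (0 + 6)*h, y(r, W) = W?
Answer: 1349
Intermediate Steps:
l(h, B) = 6*h
x = -1224 (x = (-34*(-1))*(6*(-6)) = 34*(-36) = -1224)
y(-223, 125) - x = 125 - 1*(-1224) = 125 + 1224 = 1349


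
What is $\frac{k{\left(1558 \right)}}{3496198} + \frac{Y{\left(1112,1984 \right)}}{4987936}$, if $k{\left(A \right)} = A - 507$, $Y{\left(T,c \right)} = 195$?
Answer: $\frac{55887541}{164517093088} \approx 0.00033971$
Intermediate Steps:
$k{\left(A \right)} = -507 + A$
$\frac{k{\left(1558 \right)}}{3496198} + \frac{Y{\left(1112,1984 \right)}}{4987936} = \frac{-507 + 1558}{3496198} + \frac{195}{4987936} = 1051 \cdot \frac{1}{3496198} + 195 \cdot \frac{1}{4987936} = \frac{1051}{3496198} + \frac{195}{4987936} = \frac{55887541}{164517093088}$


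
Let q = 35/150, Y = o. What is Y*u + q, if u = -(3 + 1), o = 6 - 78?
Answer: 8647/30 ≈ 288.23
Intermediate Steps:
o = -72
Y = -72
q = 7/30 (q = 35*(1/150) = 7/30 ≈ 0.23333)
u = -4 (u = -1*4 = -4)
Y*u + q = -72*(-4) + 7/30 = 288 + 7/30 = 8647/30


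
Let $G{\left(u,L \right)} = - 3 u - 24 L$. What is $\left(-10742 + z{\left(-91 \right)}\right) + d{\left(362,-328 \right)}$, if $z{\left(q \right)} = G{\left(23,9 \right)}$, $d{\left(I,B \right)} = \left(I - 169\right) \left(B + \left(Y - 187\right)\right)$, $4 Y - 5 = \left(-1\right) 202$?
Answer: $- \frac{479709}{4} \approx -1.1993 \cdot 10^{5}$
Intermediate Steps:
$Y = - \frac{197}{4}$ ($Y = \frac{5}{4} + \frac{\left(-1\right) 202}{4} = \frac{5}{4} + \frac{1}{4} \left(-202\right) = \frac{5}{4} - \frac{101}{2} = - \frac{197}{4} \approx -49.25$)
$G{\left(u,L \right)} = - 24 L - 3 u$
$d{\left(I,B \right)} = \left(-169 + I\right) \left(- \frac{945}{4} + B\right)$ ($d{\left(I,B \right)} = \left(I - 169\right) \left(B - \frac{945}{4}\right) = \left(-169 + I\right) \left(B - \frac{945}{4}\right) = \left(-169 + I\right) \left(- \frac{945}{4} + B\right)$)
$z{\left(q \right)} = -285$ ($z{\left(q \right)} = \left(-24\right) 9 - 69 = -216 - 69 = -285$)
$\left(-10742 + z{\left(-91 \right)}\right) + d{\left(362,-328 \right)} = \left(-10742 - 285\right) - \frac{435601}{4} = -11027 + \left(\frac{159705}{4} + 55432 - \frac{171045}{2} - 118736\right) = -11027 - \frac{435601}{4} = - \frac{479709}{4}$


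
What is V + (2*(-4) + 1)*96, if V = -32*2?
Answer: -736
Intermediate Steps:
V = -64
V + (2*(-4) + 1)*96 = -64 + (2*(-4) + 1)*96 = -64 + (-8 + 1)*96 = -64 - 7*96 = -64 - 672 = -736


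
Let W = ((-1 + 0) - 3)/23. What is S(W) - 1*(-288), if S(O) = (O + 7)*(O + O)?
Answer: 151096/529 ≈ 285.63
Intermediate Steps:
W = -4/23 (W = (-1 - 3)*(1/23) = -4*1/23 = -4/23 ≈ -0.17391)
S(O) = 2*O*(7 + O) (S(O) = (7 + O)*(2*O) = 2*O*(7 + O))
S(W) - 1*(-288) = 2*(-4/23)*(7 - 4/23) - 1*(-288) = 2*(-4/23)*(157/23) + 288 = -1256/529 + 288 = 151096/529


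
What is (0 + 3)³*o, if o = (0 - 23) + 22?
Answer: -27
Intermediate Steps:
o = -1 (o = -23 + 22 = -1)
(0 + 3)³*o = (0 + 3)³*(-1) = 3³*(-1) = 27*(-1) = -27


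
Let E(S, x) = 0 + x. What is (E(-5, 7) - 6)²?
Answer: 1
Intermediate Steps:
E(S, x) = x
(E(-5, 7) - 6)² = (7 - 6)² = 1² = 1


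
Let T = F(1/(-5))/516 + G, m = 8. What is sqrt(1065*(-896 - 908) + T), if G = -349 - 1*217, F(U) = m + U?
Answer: I*sqrt(355345624605)/430 ≈ 1386.3*I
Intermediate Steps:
F(U) = 8 + U
G = -566 (G = -349 - 217 = -566)
T = -486747/860 (T = (8 + 1/(-5))/516 - 566 = (8 - 1/5)*(1/516) - 566 = (39/5)*(1/516) - 566 = 13/860 - 566 = -486747/860 ≈ -565.98)
sqrt(1065*(-896 - 908) + T) = sqrt(1065*(-896 - 908) - 486747/860) = sqrt(1065*(-1804) - 486747/860) = sqrt(-1921260 - 486747/860) = sqrt(-1652770347/860) = I*sqrt(355345624605)/430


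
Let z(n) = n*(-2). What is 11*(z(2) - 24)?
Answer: -308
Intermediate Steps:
z(n) = -2*n
11*(z(2) - 24) = 11*(-2*2 - 24) = 11*(-4 - 24) = 11*(-28) = -308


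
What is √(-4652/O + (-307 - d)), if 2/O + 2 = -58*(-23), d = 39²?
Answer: 2*I*√775015 ≈ 1760.7*I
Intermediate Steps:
d = 1521
O = 1/666 (O = 2/(-2 - 58*(-23)) = 2/(-2 + 1334) = 2/1332 = 2*(1/1332) = 1/666 ≈ 0.0015015)
√(-4652/O + (-307 - d)) = √(-4652/1/666 + (-307 - 1*1521)) = √(-4652*666 + (-307 - 1521)) = √(-3098232 - 1828) = √(-3100060) = 2*I*√775015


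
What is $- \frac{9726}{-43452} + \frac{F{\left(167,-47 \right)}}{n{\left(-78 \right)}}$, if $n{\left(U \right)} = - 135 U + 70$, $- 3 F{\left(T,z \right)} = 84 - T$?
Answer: $\frac{8691481}{38382600} \approx 0.22644$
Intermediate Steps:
$F{\left(T,z \right)} = -28 + \frac{T}{3}$ ($F{\left(T,z \right)} = - \frac{84 - T}{3} = -28 + \frac{T}{3}$)
$n{\left(U \right)} = 70 - 135 U$
$- \frac{9726}{-43452} + \frac{F{\left(167,-47 \right)}}{n{\left(-78 \right)}} = - \frac{9726}{-43452} + \frac{-28 + \frac{1}{3} \cdot 167}{70 - -10530} = \left(-9726\right) \left(- \frac{1}{43452}\right) + \frac{-28 + \frac{167}{3}}{70 + 10530} = \frac{1621}{7242} + \frac{83}{3 \cdot 10600} = \frac{1621}{7242} + \frac{83}{3} \cdot \frac{1}{10600} = \frac{1621}{7242} + \frac{83}{31800} = \frac{8691481}{38382600}$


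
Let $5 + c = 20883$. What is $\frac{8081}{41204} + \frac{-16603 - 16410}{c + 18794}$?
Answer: $- \frac{259919555}{408661272} \approx -0.63603$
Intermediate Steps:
$c = 20878$ ($c = -5 + 20883 = 20878$)
$\frac{8081}{41204} + \frac{-16603 - 16410}{c + 18794} = \frac{8081}{41204} + \frac{-16603 - 16410}{20878 + 18794} = 8081 \cdot \frac{1}{41204} - \frac{33013}{39672} = \frac{8081}{41204} - \frac{33013}{39672} = - \frac{259919555}{408661272}$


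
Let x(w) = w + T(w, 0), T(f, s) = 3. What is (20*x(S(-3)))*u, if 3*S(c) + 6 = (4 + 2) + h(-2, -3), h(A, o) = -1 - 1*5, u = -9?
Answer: -180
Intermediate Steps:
h(A, o) = -6 (h(A, o) = -1 - 5 = -6)
S(c) = -2 (S(c) = -2 + ((4 + 2) - 6)/3 = -2 + (6 - 6)/3 = -2 + (⅓)*0 = -2 + 0 = -2)
x(w) = 3 + w (x(w) = w + 3 = 3 + w)
(20*x(S(-3)))*u = (20*(3 - 2))*(-9) = (20*1)*(-9) = 20*(-9) = -180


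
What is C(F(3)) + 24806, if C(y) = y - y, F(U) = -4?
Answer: 24806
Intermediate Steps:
C(y) = 0
C(F(3)) + 24806 = 0 + 24806 = 24806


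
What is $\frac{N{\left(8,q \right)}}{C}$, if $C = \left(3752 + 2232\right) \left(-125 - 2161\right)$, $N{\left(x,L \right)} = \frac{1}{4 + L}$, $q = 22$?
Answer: $- \frac{1}{355665024} \approx -2.8116 \cdot 10^{-9}$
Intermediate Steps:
$C = -13679424$ ($C = 5984 \left(-2286\right) = -13679424$)
$\frac{N{\left(8,q \right)}}{C} = \frac{1}{\left(4 + 22\right) \left(-13679424\right)} = \frac{1}{26} \left(- \frac{1}{13679424}\right) = - \frac{1}{355665024}$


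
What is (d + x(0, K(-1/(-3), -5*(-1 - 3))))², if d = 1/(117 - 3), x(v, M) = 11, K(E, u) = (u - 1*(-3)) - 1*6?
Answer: 1575025/12996 ≈ 121.19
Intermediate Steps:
K(E, u) = -3 + u (K(E, u) = (u + 3) - 6 = (3 + u) - 6 = -3 + u)
d = 1/114 ≈ 0.0087719
(d + x(0, K(-1/(-3), -5*(-1 - 3))))² = (1/114 + 11)² = (1255/114)² = 1575025/12996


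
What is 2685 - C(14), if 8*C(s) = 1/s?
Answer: 300719/112 ≈ 2685.0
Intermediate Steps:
C(s) = 1/(8*s)
2685 - C(14) = 2685 - 1/(8*14) = 2685 - 1*1/112 = 2685 - 1/112 = 300719/112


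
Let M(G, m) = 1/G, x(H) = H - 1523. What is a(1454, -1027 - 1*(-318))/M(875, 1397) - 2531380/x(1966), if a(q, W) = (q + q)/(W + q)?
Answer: -151732920/66007 ≈ -2298.7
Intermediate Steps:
x(H) = -1523 + H
a(q, W) = 2*q/(W + q) (a(q, W) = (2*q)/(W + q) = 2*q/(W + q))
a(1454, -1027 - 1*(-318))/M(875, 1397) - 2531380/x(1966) = (2*1454/((-1027 - 1*(-318)) + 1454))/(1/875) - 2531380/(-1523 + 1966) = (2*1454/((-1027 + 318) + 1454))/(1/875) - 2531380/443 = (2*1454/(-709 + 1454))*875 - 2531380*1/443 = (2*1454/745)*875 - 2531380/443 = (2*1454*(1/745))*875 - 2531380/443 = (2908/745)*875 - 2531380/443 = 508900/149 - 2531380/443 = -151732920/66007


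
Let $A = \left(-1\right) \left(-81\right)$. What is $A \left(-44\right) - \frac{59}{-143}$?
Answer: $- \frac{509593}{143} \approx -3563.6$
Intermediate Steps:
$A = 81$
$A \left(-44\right) - \frac{59}{-143} = 81 \left(-44\right) - \frac{59}{-143} = -3564 - - \frac{59}{143} = -3564 + \frac{59}{143} = - \frac{509593}{143}$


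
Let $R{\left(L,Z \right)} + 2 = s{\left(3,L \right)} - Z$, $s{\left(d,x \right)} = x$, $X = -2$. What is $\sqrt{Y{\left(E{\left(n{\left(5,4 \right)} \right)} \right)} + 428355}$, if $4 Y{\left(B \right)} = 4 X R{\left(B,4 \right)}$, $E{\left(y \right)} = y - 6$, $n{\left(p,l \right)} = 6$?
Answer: $\sqrt{428367} \approx 654.5$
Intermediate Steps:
$E{\left(y \right)} = -6 + y$ ($E{\left(y \right)} = y - 6 = -6 + y$)
$R{\left(L,Z \right)} = -2 + L - Z$ ($R{\left(L,Z \right)} = -2 + \left(L - Z\right) = -2 + L - Z$)
$Y{\left(B \right)} = 12 - 2 B$ ($Y{\left(B \right)} = \frac{4 \left(-2\right) \left(-2 + B - 4\right)}{4} = \frac{\left(-8\right) \left(-2 + B - 4\right)}{4} = \frac{\left(-8\right) \left(-6 + B\right)}{4} = \frac{48 - 8 B}{4} = 12 - 2 B$)
$\sqrt{Y{\left(E{\left(n{\left(5,4 \right)} \right)} \right)} + 428355} = \sqrt{\left(12 - 2 \left(-6 + 6\right)\right) + 428355} = \sqrt{\left(12 - 0\right) + 428355} = \sqrt{\left(12 + 0\right) + 428355} = \sqrt{12 + 428355} = \sqrt{428367}$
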